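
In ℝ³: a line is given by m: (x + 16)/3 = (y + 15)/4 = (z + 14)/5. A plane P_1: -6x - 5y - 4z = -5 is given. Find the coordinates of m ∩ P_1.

m has direction (3, 4, 5) through (-16, -15, -14).
Substitute r = (-16, -15, -14) + t(3, 4, 5) into the plane: 227 + (-58)t = -5, so t = 4.
Intersection: (-16, -15, -14) + 4·(3, 4, 5) = (-4, 1, 6).

(-4, 1, 6)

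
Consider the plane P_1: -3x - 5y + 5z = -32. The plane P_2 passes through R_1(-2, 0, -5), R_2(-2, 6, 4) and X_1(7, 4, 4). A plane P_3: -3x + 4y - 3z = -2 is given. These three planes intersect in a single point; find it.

(4, -2, -6)

R_1R_2 = (0, 6, 9), R_1X_1 = (9, 4, 9); a normal to P_2 is R_1R_2 × R_1X_1 = (18, 81, -54).
Using R_1: P_2 has equation 18x + 81y - 54z = 234.
Solving the 3×3 linear system -3x - 5y + 5z = -32, 18x + 81y - 54z = 234, -3x + 4y - 3z = -2 (e.g. by elimination or Cramer's rule, determinant = 576) gives (4, -2, -6).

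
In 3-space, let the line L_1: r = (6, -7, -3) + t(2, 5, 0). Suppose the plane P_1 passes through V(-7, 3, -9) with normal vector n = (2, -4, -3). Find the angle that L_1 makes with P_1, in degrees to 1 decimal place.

P_1: n·r = n·V gives 2x - 4y - 3z = 1.
sin θ = |n·v| / (|n||v|) = |-16| / (√29 · √29) = 0.55172.
θ ≈ 33.5°.

33.5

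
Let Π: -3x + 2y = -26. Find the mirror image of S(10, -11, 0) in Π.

λ = (n·S − d)/|n|² = (-52 − (-26))/13 = -2.
Reflection = S − 2λn = (10, -11, 0) − (-4)·(-3, 2, 0) = (-2, -3, 0).

(-2, -3, 0)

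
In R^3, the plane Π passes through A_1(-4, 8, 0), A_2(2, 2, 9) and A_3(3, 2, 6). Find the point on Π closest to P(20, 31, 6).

(2, 4, 0)

A_1A_2 = (6, -6, 9), A_1A_3 = (7, -6, 6); a normal to Π is A_1A_2 × A_1A_3 = (18, 27, 6).
Using A_1: Π has equation 18x + 27y + 6z = 144.
Foot = P − λn with λ = (n·P − d)/|n|² = (1233 − 144)/1089 = 1.
Foot = (20, 31, 6) − 1·(18, 27, 6) = (2, 4, 0).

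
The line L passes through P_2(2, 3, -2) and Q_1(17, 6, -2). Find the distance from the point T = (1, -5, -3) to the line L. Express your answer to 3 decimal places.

7.714

A direction vector for L is Q_1 − P_2 = (15, 3, 0).
Taking (2, 3, -2) on L with direction v = (15, 3, 0): w = T − (2, 3, -2) = (-1, -8, -1), and w × v = (3, -15, 117).
Distance = |w × v| / |v| = √13923 / √234 ≈ 7.714.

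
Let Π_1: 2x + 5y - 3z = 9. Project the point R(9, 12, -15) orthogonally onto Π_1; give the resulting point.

Foot = R − λn with λ = (n·R − d)/|n|² = (123 − 9)/38 = 3.
Foot = (9, 12, -15) − 3·(2, 5, -3) = (3, -3, -6).

(3, -3, -6)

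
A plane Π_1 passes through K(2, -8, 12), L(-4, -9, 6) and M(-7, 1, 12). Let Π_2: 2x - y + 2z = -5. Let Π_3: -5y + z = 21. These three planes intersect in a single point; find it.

(-10, -3, 6)

KL = (-6, -1, -6), KM = (-9, 9, 0); a normal to Π_1 is KL × KM = (54, 54, -63).
Using K: Π_1 has equation 54x + 54y - 63z = -1080.
Solving the 3×3 linear system 54x + 54y - 63z = -1080, 2x - y + 2z = -5, -5y + z = 21 (e.g. by elimination or Cramer's rule, determinant = 1008) gives (-10, -3, 6).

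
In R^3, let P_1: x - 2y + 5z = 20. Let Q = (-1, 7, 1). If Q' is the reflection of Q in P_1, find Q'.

(1, 3, 11)

λ = (n·Q − d)/|n|² = (-10 − 20)/30 = -1.
Reflection = Q − 2λn = (-1, 7, 1) − (-2)·(1, -2, 5) = (1, 3, 11).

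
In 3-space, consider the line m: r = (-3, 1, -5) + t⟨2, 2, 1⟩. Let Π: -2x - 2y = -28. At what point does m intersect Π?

(5, 9, -1)

Substitute r = (-3, 1, -5) + t(2, 2, 1) into the plane: 4 + (-8)t = -28, so t = 4.
Intersection: (-3, 1, -5) + 4·(2, 2, 1) = (5, 9, -1).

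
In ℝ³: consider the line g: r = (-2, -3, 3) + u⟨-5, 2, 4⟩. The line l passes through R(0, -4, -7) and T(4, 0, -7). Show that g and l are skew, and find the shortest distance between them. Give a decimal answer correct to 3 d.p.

6.444

A direction vector for l is T − R = (4, 4, 0).
Common perpendicular direction n = (-5, 2, 4) × (4, 4, 0) = (-16, 16, -28).
With w = (0, -4, -7) − (-2, -3, 3) = (2, -1, -10), w · n = 232.
Since n ≠ 0 the lines are not parallel, and w · n = 232 ≠ 0 so they do not intersect; hence they are skew.
Distance = |w · n| / |n| = |232| / √1296 ≈ 6.444.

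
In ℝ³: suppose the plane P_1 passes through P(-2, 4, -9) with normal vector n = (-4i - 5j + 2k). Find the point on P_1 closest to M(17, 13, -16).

P_1: n·r = n·P gives -4x - 5y + 2z = -30.
Foot = M − λn with λ = (n·M − d)/|n|² = (-165 − (-30))/45 = -3.
Foot = (17, 13, -16) − (-3)·(-4, -5, 2) = (5, -2, -10).

(5, -2, -10)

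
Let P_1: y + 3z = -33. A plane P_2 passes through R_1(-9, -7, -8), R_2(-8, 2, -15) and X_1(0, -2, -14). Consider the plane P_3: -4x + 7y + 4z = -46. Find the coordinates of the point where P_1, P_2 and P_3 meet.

R_1R_2 = (1, 9, -7), R_1X_1 = (9, 5, -6); a normal to P_2 is R_1R_2 × R_1X_1 = (-19, -57, -76).
Using R_1: P_2 has equation -19x - 57y - 76z = 1178.
Solving the 3×3 linear system y + 3z = -33, -19x - 57y - 76z = 1178, -4x + 7y + 4z = -46 (e.g. by elimination or Cramer's rule, determinant = -703) gives (-8, -6, -9).

(-8, -6, -9)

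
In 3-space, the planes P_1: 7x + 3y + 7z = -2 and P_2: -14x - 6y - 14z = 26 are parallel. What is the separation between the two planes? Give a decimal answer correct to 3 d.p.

1.063

Rescale P_2 by 1/(-2): 7x + 3y + 7z = -13. Then distance = |-2 − (-13)| / √107 ≈ 1.063.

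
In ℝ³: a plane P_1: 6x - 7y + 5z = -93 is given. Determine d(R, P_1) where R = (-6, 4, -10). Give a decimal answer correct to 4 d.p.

n·R − d = (6)·(-6) + (-7)·(4) + (5)·(-10) − (-93) = -21; |n| = √110.
Distance = |-21| / √110 = 21/√110 ≈ 2.0023.

2.0023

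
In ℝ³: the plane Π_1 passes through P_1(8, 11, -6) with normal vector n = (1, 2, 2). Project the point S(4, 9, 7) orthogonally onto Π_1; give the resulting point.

(2, 5, 3)

Π_1: n·r = n·P_1 gives x + 2y + 2z = 18.
Foot = S − λn with λ = (n·S − d)/|n|² = (36 − 18)/9 = 2.
Foot = (4, 9, 7) − 2·(1, 2, 2) = (2, 5, 3).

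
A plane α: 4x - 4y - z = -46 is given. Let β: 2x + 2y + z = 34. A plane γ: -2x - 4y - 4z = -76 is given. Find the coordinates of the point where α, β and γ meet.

(2, 12, 6)

Solving the 3×3 linear system 4x - 4y - z = -46, 2x + 2y + z = 34, -2x - 4y - 4z = -76 (e.g. by elimination or Cramer's rule, determinant = -36) gives (2, 12, 6).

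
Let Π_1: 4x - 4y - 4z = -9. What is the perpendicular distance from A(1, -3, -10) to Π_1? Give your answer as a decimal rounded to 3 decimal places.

9.382

n·A − d = (4)·(1) + (-4)·(-3) + (-4)·(-10) − (-9) = 65; |n| = √48.
Distance = |65| / √48 = 65/√48 ≈ 9.382.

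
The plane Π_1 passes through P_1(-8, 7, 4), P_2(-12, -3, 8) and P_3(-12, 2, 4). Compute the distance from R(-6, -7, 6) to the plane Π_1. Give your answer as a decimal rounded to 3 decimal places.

6.893

P_1P_2 = (-4, -10, 4), P_1P_3 = (-4, -5, 0); a normal to Π_1 is P_1P_2 × P_1P_3 = (20, -16, -20).
Using P_1: Π_1 has equation 20x - 16y - 20z = -352.
n·R − d = (20)·(-6) + (-16)·(-7) + (-20)·(6) − (-352) = 224; |n| = √1056.
Distance = |224| / √1056 = 224/√1056 ≈ 6.893.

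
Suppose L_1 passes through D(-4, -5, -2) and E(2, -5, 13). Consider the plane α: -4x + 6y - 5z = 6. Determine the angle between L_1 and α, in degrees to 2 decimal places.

44.29

A direction vector for L_1 is E − D = (6, 0, 15).
sin θ = |n·v| / (|n||v|) = |-99| / (√77 · √261) = 0.69834.
θ ≈ 44.29°.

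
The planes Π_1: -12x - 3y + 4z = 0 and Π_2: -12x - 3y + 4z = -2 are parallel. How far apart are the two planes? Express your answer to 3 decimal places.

Same normal n = (-12, -3, 4) with |n| = √169; distance = |0 − (-2)| / |n| = 2/√169 ≈ 0.154.

0.154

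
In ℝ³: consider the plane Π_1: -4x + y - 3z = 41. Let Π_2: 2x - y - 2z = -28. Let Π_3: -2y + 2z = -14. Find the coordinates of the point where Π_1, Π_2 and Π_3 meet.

(-9, 8, 1)

Solving the 3×3 linear system -4x + y - 3z = 41, 2x - y - 2z = -28, -2y + 2z = -14 (e.g. by elimination or Cramer's rule, determinant = 32) gives (-9, 8, 1).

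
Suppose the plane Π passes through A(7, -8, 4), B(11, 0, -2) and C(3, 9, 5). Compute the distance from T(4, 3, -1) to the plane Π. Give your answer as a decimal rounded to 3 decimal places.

AB = (4, 8, -6), AC = (-4, 17, 1); a normal to Π is AB × AC = (110, 20, 100).
Using A: Π has equation 110x + 20y + 100z = 1010.
n·T − d = (110)·(4) + (20)·(3) + (100)·(-1) − 1010 = -610; |n| = √22500.
Distance = |-610| / √22500 = 610/√22500 ≈ 4.067.

4.067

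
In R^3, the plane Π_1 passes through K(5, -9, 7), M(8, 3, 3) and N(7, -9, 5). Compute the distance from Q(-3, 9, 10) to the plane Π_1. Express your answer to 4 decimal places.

KM = (3, 12, -4), KN = (2, 0, -2); a normal to Π_1 is KM × KN = (-24, -2, -24).
Using K: Π_1 has equation -24x - 2y - 24z = -270.
n·Q − d = (-24)·(-3) + (-2)·(9) + (-24)·(10) − (-270) = 84; |n| = √1156.
Distance = |84| / √1156 = 84/√1156 ≈ 2.4706.

2.4706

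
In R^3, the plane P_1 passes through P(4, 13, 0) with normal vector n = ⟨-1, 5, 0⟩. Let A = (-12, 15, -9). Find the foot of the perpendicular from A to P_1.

(-11, 10, -9)

P_1: n·r = n·P gives -x + 5y = 61.
Foot = A − λn with λ = (n·A − d)/|n|² = (87 − 61)/26 = 1.
Foot = (-12, 15, -9) − 1·(-1, 5, 0) = (-11, 10, -9).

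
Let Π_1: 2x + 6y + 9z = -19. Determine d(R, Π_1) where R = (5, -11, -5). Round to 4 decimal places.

n·R − d = (2)·(5) + (6)·(-11) + (9)·(-5) − (-19) = -82; |n| = √121.
Distance = |-82| / √121 = 82/√121 ≈ 7.4545.

7.4545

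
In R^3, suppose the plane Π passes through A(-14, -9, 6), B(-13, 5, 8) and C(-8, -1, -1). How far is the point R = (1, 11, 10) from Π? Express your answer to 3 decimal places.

AB = (1, 14, 2), AC = (6, 8, -7); a normal to Π is AB × AC = (-114, 19, -76).
Using A: Π has equation -114x + 19y - 76z = 969.
n·R − d = (-114)·(1) + (19)·(11) + (-76)·(10) − 969 = -1634; |n| = √19133.
Distance = |-1634| / √19133 = 1634/√19133 ≈ 11.813.

11.813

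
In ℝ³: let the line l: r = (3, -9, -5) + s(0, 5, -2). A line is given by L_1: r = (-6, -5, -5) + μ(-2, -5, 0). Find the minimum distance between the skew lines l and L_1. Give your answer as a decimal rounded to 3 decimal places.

Common perpendicular direction n = (0, 5, -2) × (-2, -5, 0) = (-10, 4, 10).
With w = (-6, -5, -5) − (3, -9, -5) = (-9, 4, 0), w · n = 106.
Distance = |w · n| / |n| = |106| / √216 ≈ 7.212.

7.212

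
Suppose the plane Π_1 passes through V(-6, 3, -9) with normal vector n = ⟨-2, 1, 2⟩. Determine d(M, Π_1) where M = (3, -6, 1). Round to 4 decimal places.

2.3333

Π_1: n·r = n·V gives -2x + y + 2z = -3.
n·M − d = (-2)·(3) + (1)·(-6) + (2)·(1) − (-3) = -7; |n| = √9.
Distance = |-7| / √9 = 7/√9 ≈ 2.3333.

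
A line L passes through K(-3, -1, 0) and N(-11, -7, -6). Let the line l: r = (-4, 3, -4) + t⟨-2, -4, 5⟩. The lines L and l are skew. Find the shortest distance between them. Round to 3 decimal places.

A direction vector for L is N − K = (-8, -6, -6).
Common perpendicular direction n = (-8, -6, -6) × (-2, -4, 5) = (-54, 52, 20).
With w = (-4, 3, -4) − (-3, -1, 0) = (-1, 4, -4), w · n = 182.
Distance = |w · n| / |n| = |182| / √6020 ≈ 2.346.

2.346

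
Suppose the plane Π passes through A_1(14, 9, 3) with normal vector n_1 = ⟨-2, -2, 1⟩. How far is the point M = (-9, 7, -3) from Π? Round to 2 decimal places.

Π: n_1·r = n_1·A_1 gives -2x - 2y + z = -43.
n·M − d = (-2)·(-9) + (-2)·(7) + (1)·(-3) − (-43) = 44; |n| = √9.
Distance = |44| / √9 = 44/√9 ≈ 14.67.

14.67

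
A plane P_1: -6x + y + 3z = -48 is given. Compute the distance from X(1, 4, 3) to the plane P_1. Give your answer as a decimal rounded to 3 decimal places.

8.109

n·X − d = (-6)·(1) + (1)·(4) + (3)·(3) − (-48) = 55; |n| = √46.
Distance = |55| / √46 = 55/√46 ≈ 8.109.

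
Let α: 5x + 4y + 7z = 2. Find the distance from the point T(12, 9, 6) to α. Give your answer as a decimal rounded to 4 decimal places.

n·T − d = (5)·(12) + (4)·(9) + (7)·(6) − 2 = 136; |n| = √90.
Distance = |136| / √90 = 136/√90 ≈ 14.3357.

14.3357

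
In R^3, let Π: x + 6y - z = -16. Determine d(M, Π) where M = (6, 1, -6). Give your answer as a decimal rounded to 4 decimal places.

n·M − d = (1)·(6) + (6)·(1) + (-1)·(-6) − (-16) = 34; |n| = √38.
Distance = |34| / √38 = 34/√38 ≈ 5.5155.

5.5155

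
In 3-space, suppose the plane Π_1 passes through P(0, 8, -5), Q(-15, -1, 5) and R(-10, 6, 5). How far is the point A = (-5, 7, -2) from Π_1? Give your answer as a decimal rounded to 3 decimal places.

1.144

PQ = (-15, -9, 10), PR = (-10, -2, 10); a normal to Π_1 is PQ × PR = (-70, 50, -60).
Using P: Π_1 has equation -70x + 50y - 60z = 700.
n·A − d = (-70)·(-5) + (50)·(7) + (-60)·(-2) − 700 = 120; |n| = √11000.
Distance = |120| / √11000 = 120/√11000 ≈ 1.144.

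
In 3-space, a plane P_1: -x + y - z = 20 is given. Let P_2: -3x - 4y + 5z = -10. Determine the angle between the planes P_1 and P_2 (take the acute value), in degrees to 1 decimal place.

cos θ = |n₁·n₂| / (|n₁||n₂|) = |-6| / (√3 · √50).
θ = arccos(0.48990) ≈ 60.7°.

60.7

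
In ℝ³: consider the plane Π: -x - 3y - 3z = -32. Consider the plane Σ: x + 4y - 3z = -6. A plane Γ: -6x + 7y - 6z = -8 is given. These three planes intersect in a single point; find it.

Solving the 3×3 linear system -x - 3y - 3z = -32, x + 4y - 3z = -6, -6x + 7y - 6z = -8 (e.g. by elimination or Cramer's rule, determinant = -162) gives (-1, 4, 7).

(-1, 4, 7)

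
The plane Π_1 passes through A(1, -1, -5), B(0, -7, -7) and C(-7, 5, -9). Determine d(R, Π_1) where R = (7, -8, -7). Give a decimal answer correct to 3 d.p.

3.636

AB = (-1, -6, -2), AC = (-8, 6, -4); a normal to Π_1 is AB × AC = (36, 12, -54).
Using A: Π_1 has equation 36x + 12y - 54z = 294.
n·R − d = (36)·(7) + (12)·(-8) + (-54)·(-7) − 294 = 240; |n| = √4356.
Distance = |240| / √4356 = 240/√4356 ≈ 3.636.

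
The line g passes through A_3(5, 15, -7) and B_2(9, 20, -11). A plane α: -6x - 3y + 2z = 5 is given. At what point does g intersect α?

(-3, 5, 1)

A direction vector for g is B_2 − A_3 = (4, 5, -4).
Substitute r = (5, 15, -7) + t(4, 5, -4) into the plane: -89 + (-47)t = 5, so t = -2.
Intersection: (5, 15, -7) + (-2)·(4, 5, -4) = (-3, 5, 1).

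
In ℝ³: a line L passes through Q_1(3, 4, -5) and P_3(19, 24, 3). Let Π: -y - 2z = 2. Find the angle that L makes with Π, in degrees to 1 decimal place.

A direction vector for L is P_3 − Q_1 = (16, 20, 8).
sin θ = |n·v| / (|n||v|) = |-36| / (√5 · √720) = 0.60000.
θ ≈ 36.9°.

36.9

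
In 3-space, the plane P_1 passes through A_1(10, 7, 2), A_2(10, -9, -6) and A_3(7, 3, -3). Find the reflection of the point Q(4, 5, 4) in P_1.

(12, 9, -4)

A_1A_2 = (0, -16, -8), A_1A_3 = (-3, -4, -5); a normal to P_1 is A_1A_2 × A_1A_3 = (48, 24, -48).
Using A_1: P_1 has equation 48x + 24y - 48z = 552.
λ = (n·Q − d)/|n|² = (120 − 552)/5184 = -1/12.
Reflection = Q − 2λn = (4, 5, 4) − (-1/6)·(48, 24, -48) = (12, 9, -4).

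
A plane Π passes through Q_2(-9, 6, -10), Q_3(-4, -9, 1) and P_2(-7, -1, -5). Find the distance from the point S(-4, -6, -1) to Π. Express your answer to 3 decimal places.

0.162

Q_2Q_3 = (5, -15, 11), Q_2P_2 = (2, -7, 5); a normal to Π is Q_2Q_3 × Q_2P_2 = (2, -3, -5).
Using Q_2: Π has equation 2x - 3y - 5z = 14.
n·S − d = (2)·(-4) + (-3)·(-6) + (-5)·(-1) − 14 = 1; |n| = √38.
Distance = |1| / √38 = 1/√38 ≈ 0.162.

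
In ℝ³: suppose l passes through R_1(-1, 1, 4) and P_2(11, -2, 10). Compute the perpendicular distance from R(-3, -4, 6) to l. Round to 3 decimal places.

5.740

A direction vector for l is P_2 − R_1 = (12, -3, 6).
Taking (-1, 1, 4) on l with direction v = (12, -3, 6): w = R − (-1, 1, 4) = (-2, -5, 2), and w × v = (-24, 36, 66).
Distance = |w × v| / |v| = √6228 / √189 ≈ 5.740.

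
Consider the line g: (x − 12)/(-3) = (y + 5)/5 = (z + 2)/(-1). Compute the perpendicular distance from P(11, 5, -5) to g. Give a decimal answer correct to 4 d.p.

g has direction (-3, 5, -1) through (12, -5, -2).
Taking (12, -5, -2) on g with direction v = (-3, 5, -1): w = P − (12, -5, -2) = (-1, 10, -3), and w × v = (5, 8, 25).
Distance = |w × v| / |v| = √714 / √35 ≈ 4.5166.

4.5166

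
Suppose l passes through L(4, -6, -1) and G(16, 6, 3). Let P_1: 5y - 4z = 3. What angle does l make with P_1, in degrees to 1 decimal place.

A direction vector for l is G − L = (12, 12, 4).
sin θ = |n·v| / (|n||v|) = |44| / (√41 · √304) = 0.39412.
θ ≈ 23.2°.

23.2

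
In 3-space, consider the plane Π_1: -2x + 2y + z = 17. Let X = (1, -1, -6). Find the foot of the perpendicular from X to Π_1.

(-5, 5, -3)

Foot = X − λn with λ = (n·X − d)/|n|² = (-10 − 17)/9 = -3.
Foot = (1, -1, -6) − (-3)·(-2, 2, 1) = (-5, 5, -3).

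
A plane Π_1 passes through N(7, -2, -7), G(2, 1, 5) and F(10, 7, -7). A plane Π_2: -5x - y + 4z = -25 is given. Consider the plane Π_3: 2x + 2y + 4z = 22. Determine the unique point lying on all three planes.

(5, 4, 1)

NG = (-5, 3, 12), NF = (3, 9, 0); a normal to Π_1 is NG × NF = (-108, 36, -54).
Using N: Π_1 has equation -108x + 36y - 54z = -450.
Solving the 3×3 linear system -108x + 36y - 54z = -450, -5x - y + 4z = -25, 2x + 2y + 4z = 22 (e.g. by elimination or Cramer's rule, determinant = 2736) gives (5, 4, 1).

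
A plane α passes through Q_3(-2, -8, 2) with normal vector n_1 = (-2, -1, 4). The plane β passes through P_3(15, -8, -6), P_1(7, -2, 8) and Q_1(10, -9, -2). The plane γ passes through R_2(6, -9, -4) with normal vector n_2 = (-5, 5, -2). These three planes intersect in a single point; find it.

(5, -6, 6)

α: n_1·r = n_1·Q_3 gives -2x - y + 4z = 20.
P_3P_1 = (-8, 6, 14), P_3Q_1 = (-5, -1, 4); a normal to β is P_3P_1 × P_3Q_1 = (38, -38, 38).
Using P_3: β has equation 38x - 38y + 38z = 646.
γ: n_2·r = n_2·R_2 gives -5x + 5y - 2z = -67.
Solving the 3×3 linear system -2x - y + 4z = 20, 38x - 38y + 38z = 646, -5x + 5y - 2z = -67 (e.g. by elimination or Cramer's rule, determinant = 342) gives (5, -6, 6).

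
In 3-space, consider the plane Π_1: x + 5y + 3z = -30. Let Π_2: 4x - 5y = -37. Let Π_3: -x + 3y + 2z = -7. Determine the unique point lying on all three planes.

(-8, 1, -9)

Solving the 3×3 linear system x + 5y + 3z = -30, 4x - 5y = -37, -x + 3y + 2z = -7 (e.g. by elimination or Cramer's rule, determinant = -29) gives (-8, 1, -9).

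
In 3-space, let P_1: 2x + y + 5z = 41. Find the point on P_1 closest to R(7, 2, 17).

Foot = R − λn with λ = (n·R − d)/|n|² = (101 − 41)/30 = 2.
Foot = (7, 2, 17) − 2·(2, 1, 5) = (3, 0, 7).

(3, 0, 7)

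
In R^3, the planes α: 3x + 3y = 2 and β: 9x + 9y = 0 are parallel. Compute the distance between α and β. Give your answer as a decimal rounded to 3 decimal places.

0.471

Rescale β by 1/3: 3x + 3y = 0. Then distance = |2 − 0| / √18 ≈ 0.471.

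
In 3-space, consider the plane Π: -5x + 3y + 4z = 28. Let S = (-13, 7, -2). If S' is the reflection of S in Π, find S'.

(-3, 1, -10)

λ = (n·S − d)/|n|² = (78 − 28)/50 = 1.
Reflection = S − 2λn = (-13, 7, -2) − 2·(-5, 3, 4) = (-3, 1, -10).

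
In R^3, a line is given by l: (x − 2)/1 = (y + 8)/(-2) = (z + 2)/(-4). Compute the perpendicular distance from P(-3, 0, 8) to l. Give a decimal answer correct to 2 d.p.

3.44

l has direction (1, -2, -4) through (2, -8, -2).
Taking (2, -8, -2) on l with direction v = (1, -2, -4): w = P − (2, -8, -2) = (-5, 8, 10), and w × v = (-12, -10, 2).
Distance = |w × v| / |v| = √248 / √21 ≈ 3.44.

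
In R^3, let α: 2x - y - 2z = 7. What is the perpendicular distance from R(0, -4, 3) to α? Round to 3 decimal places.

3.000

n·R − d = (2)·(0) + (-1)·(-4) + (-2)·(3) − 7 = -9; |n| = √9.
Distance = |-9| / √9 = 9/√9 ≈ 3.000.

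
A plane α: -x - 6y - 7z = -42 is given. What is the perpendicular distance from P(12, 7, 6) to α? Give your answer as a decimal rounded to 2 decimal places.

5.82

n·P − d = (-1)·(12) + (-6)·(7) + (-7)·(6) − (-42) = -54; |n| = √86.
Distance = |-54| / √86 = 54/√86 ≈ 5.82.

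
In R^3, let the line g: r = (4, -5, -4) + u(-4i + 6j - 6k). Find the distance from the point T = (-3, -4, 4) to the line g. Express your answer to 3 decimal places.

Taking (4, -5, -4) on g with direction v = (-4, 6, -6): w = T − (4, -5, -4) = (-7, 1, 8), and w × v = (-54, -74, -38).
Distance = |w × v| / |v| = √9836 / √88 ≈ 10.572.

10.572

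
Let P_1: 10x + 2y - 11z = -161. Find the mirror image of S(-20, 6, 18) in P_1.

λ = (n·S − d)/|n|² = (-386 − (-161))/225 = -1.
Reflection = S − 2λn = (-20, 6, 18) − (-2)·(10, 2, -11) = (0, 10, -4).

(0, 10, -4)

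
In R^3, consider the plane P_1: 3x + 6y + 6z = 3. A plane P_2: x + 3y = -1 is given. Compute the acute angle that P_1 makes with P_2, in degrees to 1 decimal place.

42.5

cos θ = |n₁·n₂| / (|n₁||n₂|) = |21| / (√81 · √10).
θ = arccos(0.73786) ≈ 42.5°.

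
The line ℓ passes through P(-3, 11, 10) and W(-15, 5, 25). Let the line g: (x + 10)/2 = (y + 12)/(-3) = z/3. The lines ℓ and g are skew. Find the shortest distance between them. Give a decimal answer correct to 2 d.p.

A direction vector for ℓ is W − P = (-12, -6, 15).
g has direction (2, -3, 3) through (-10, -12, 0).
Common perpendicular direction n = (-12, -6, 15) × (2, -3, 3) = (27, 66, 48).
With w = (-10, -12, 0) − (-3, 11, 10) = (-7, -23, -10), w · n = -2187.
Distance = |w · n| / |n| = |-2187| / √7389 ≈ 25.44.

25.44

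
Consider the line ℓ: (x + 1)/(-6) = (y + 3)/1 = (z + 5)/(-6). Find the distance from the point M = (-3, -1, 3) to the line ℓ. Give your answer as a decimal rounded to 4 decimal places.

7.4943

ℓ has direction (-6, 1, -6) through (-1, -3, -5).
Taking (-1, -3, -5) on ℓ with direction v = (-6, 1, -6): w = M − (-1, -3, -5) = (-2, 2, 8), and w × v = (-20, -60, 10).
Distance = |w × v| / |v| = √4100 / √73 ≈ 7.4943.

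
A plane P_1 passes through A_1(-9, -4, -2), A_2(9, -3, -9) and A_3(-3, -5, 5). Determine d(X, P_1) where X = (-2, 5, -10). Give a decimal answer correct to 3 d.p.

7.778

A_1A_2 = (18, 1, -7), A_1A_3 = (6, -1, 7); a normal to P_1 is A_1A_2 × A_1A_3 = (0, -168, -24).
Using A_1: P_1 has equation -168y - 24z = 720.
n·X − d = (0)·(-2) + (-168)·(5) + (-24)·(-10) − 720 = -1320; |n| = √28800.
Distance = |-1320| / √28800 = 1320/√28800 ≈ 7.778.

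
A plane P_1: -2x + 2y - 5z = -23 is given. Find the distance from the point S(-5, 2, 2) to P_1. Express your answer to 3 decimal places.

4.700

n·S − d = (-2)·(-5) + (2)·(2) + (-5)·(2) − (-23) = 27; |n| = √33.
Distance = |27| / √33 = 27/√33 ≈ 4.700.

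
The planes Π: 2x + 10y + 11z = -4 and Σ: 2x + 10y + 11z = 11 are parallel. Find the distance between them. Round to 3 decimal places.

Same normal n = (2, 10, 11) with |n| = √225; distance = |-4 − 11| / |n| = 15/√225 ≈ 1.000.

1.000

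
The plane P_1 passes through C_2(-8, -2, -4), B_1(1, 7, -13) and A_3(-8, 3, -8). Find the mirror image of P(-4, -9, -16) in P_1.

(0, 7, 4)

C_2B_1 = (9, 9, -9), C_2A_3 = (0, 5, -4); a normal to P_1 is C_2B_1 × C_2A_3 = (9, 36, 45).
Using C_2: P_1 has equation 9x + 36y + 45z = -324.
λ = (n·P − d)/|n|² = (-1080 − (-324))/3402 = -2/9.
Reflection = P − 2λn = (-4, -9, -16) − (-4/9)·(9, 36, 45) = (0, 7, 4).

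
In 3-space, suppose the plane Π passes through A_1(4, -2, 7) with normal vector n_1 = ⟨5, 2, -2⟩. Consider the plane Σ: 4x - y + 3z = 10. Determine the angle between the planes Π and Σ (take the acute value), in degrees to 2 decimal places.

Π: n_1·r = n_1·A_1 gives 5x + 2y - 2z = 2.
cos θ = |n₁·n₂| / (|n₁||n₂|) = |12| / (√33 · √26).
θ = arccos(0.40967) ≈ 65.82°.

65.82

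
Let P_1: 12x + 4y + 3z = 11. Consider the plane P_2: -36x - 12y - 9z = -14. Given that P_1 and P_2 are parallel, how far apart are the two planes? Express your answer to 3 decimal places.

0.487

Rescale P_2 by 1/(-3): 12x + 4y + 3z = 14/3. Then distance = |11 − (14/3)| / √169 ≈ 0.487.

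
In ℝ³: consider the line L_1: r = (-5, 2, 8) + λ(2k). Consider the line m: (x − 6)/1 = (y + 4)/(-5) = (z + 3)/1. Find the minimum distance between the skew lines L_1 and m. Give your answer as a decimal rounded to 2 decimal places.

9.61

m has direction (1, -5, 1) through (6, -4, -3).
Common perpendicular direction n = (0, 0, 2) × (1, -5, 1) = (10, 2, 0).
With w = (6, -4, -3) − (-5, 2, 8) = (11, -6, -11), w · n = 98.
Distance = |w · n| / |n| = |98| / √104 ≈ 9.61.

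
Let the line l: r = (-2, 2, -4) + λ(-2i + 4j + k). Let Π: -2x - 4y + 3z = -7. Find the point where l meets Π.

(0, -2, -5)

Substitute r = (-2, 2, -4) + t(-2, 4, 1) into the plane: -16 + (-9)t = -7, so t = -1.
Intersection: (-2, 2, -4) + (-1)·(-2, 4, 1) = (0, -2, -5).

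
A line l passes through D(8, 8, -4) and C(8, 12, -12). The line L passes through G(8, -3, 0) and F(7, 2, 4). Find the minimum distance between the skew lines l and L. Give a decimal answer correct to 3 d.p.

A direction vector for l is C − D = (0, 4, -8).
A direction vector for L is F − G = (-1, 5, 4).
Common perpendicular direction n = (0, 4, -8) × (-1, 5, 4) = (56, 8, 4).
With w = (8, -3, 0) − (8, 8, -4) = (0, -11, 4), w · n = -72.
Distance = |w · n| / |n| = |-72| / √3216 ≈ 1.270.

1.270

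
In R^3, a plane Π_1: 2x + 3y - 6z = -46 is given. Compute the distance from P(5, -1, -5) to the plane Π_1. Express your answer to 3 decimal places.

11.857

n·P − d = (2)·(5) + (3)·(-1) + (-6)·(-5) − (-46) = 83; |n| = √49.
Distance = |83| / √49 = 83/√49 ≈ 11.857.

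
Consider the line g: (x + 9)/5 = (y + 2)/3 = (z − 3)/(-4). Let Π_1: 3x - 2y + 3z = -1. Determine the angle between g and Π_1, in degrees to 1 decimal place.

5.2

g has direction (5, 3, -4) through (-9, -2, 3).
sin θ = |n·v| / (|n||v|) = |-3| / (√22 · √50) = 0.09045.
θ ≈ 5.2°.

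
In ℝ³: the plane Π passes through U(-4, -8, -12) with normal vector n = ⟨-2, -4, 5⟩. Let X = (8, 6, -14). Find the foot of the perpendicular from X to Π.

Π: n·r = n·U gives -2x - 4y + 5z = -20.
Foot = X − λn with λ = (n·X − d)/|n|² = (-110 − (-20))/45 = -2.
Foot = (8, 6, -14) − (-2)·(-2, -4, 5) = (4, -2, -4).

(4, -2, -4)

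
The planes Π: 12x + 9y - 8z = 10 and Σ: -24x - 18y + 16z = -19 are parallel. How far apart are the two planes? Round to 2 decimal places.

Rescale Σ by 1/(-2): 12x + 9y - 8z = 19/2. Then distance = |10 − (19/2)| / √289 ≈ 0.03.

0.03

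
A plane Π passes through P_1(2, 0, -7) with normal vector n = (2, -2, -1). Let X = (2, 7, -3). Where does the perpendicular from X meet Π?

(6, 3, -5)

Π: n·r = n·P_1 gives 2x - 2y - z = 11.
Foot = X − λn with λ = (n·X − d)/|n|² = (-7 − 11)/9 = -2.
Foot = (2, 7, -3) − (-2)·(2, -2, -1) = (6, 3, -5).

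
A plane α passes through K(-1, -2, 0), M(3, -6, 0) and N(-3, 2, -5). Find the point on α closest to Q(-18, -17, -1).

(-3, -2, 5)

KM = (4, -4, 0), KN = (-2, 4, -5); a normal to α is KM × KN = (20, 20, 8).
Using K: α has equation 20x + 20y + 8z = -60.
Foot = Q − λn with λ = (n·Q − d)/|n|² = (-708 − (-60))/864 = -3/4.
Foot = (-18, -17, -1) − (-3/4)·(20, 20, 8) = (-3, -2, 5).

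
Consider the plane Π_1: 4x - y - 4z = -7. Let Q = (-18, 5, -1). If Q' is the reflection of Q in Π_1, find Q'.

(-2, 1, -17)

λ = (n·Q − d)/|n|² = (-73 − (-7))/33 = -2.
Reflection = Q − 2λn = (-18, 5, -1) − (-4)·(4, -1, -4) = (-2, 1, -17).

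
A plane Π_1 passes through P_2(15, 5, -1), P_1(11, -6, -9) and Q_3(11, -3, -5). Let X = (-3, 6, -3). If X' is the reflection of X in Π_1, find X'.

(17, -10, 9)

P_2P_1 = (-4, -11, -8), P_2Q_3 = (-4, -8, -4); a normal to Π_1 is P_2P_1 × P_2Q_3 = (-20, 16, -12).
Using P_2: Π_1 has equation -20x + 16y - 12z = -208.
λ = (n·X − d)/|n|² = (192 − (-208))/800 = 1/2.
Reflection = X − 2λn = (-3, 6, -3) − 1·(-20, 16, -12) = (17, -10, 9).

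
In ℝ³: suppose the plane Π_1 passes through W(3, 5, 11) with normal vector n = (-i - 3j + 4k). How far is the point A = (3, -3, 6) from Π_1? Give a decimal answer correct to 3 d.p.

0.784

Π_1: n·r = n·W gives -x - 3y + 4z = 26.
n·A − d = (-1)·(3) + (-3)·(-3) + (4)·(6) − 26 = 4; |n| = √26.
Distance = |4| / √26 = 4/√26 ≈ 0.784.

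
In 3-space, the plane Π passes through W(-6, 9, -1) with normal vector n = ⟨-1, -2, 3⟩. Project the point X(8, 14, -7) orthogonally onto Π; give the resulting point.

(5, 8, 2)

Π: n·r = n·W gives -x - 2y + 3z = -15.
Foot = X − λn with λ = (n·X − d)/|n|² = (-57 − (-15))/14 = -3.
Foot = (8, 14, -7) − (-3)·(-1, -2, 3) = (5, 8, 2).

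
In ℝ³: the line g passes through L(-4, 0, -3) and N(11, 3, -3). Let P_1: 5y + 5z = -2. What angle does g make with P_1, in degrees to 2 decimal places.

A direction vector for g is N − L = (15, 3, 0).
sin θ = |n·v| / (|n||v|) = |15| / (√50 · √234) = 0.13868.
θ ≈ 7.97°.

7.97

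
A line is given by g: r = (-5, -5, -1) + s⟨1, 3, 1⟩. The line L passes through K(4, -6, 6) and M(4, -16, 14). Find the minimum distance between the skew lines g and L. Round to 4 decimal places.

6.7159

A direction vector for L is M − K = (0, -10, 8).
Common perpendicular direction n = (1, 3, 1) × (0, -10, 8) = (34, -8, -10).
With w = (4, -6, 6) − (-5, -5, -1) = (9, -1, 7), w · n = 244.
Distance = |w · n| / |n| = |244| / √1320 ≈ 6.7159.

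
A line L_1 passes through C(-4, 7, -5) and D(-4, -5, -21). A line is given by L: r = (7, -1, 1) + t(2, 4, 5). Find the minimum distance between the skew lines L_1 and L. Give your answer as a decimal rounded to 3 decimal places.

11.045

A direction vector for L_1 is D − C = (0, -12, -16).
Common perpendicular direction n = (0, -12, -16) × (2, 4, 5) = (4, -32, 24).
With w = (7, -1, 1) − (-4, 7, -5) = (11, -8, 6), w · n = 444.
Distance = |w · n| / |n| = |444| / √1616 ≈ 11.045.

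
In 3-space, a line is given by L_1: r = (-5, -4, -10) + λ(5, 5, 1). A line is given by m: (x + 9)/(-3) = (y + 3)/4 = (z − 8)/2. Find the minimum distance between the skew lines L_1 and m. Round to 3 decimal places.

m has direction (-3, 4, 2) through (-9, -3, 8).
Common perpendicular direction n = (5, 5, 1) × (-3, 4, 2) = (6, -13, 35).
With w = (-9, -3, 8) − (-5, -4, -10) = (-4, 1, 18), w · n = 593.
Distance = |w · n| / |n| = |593| / √1430 ≈ 15.681.

15.681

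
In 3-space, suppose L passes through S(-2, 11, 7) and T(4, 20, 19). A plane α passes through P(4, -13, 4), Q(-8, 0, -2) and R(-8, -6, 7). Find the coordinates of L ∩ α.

A direction vector for L is T − S = (6, 9, 12).
PQ = (-12, 13, -6), PR = (-12, 7, 3); a normal to α is PQ × PR = (81, 108, 72).
Using P: α has equation 81x + 108y + 72z = -792.
Substitute r = (-2, 11, 7) + t(6, 9, 12) into the plane: 1530 + 2322t = -792, so t = -1.
Intersection: (-2, 11, 7) + (-1)·(6, 9, 12) = (-8, 2, -5).

(-8, 2, -5)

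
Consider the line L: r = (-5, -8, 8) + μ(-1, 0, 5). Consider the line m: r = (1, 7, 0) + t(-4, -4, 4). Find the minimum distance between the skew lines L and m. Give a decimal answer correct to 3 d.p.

Common perpendicular direction n = (-1, 0, 5) × (-4, -4, 4) = (20, -16, 4).
With w = (1, 7, 0) − (-5, -8, 8) = (6, 15, -8), w · n = -152.
Distance = |w · n| / |n| = |-152| / √672 ≈ 5.864.

5.864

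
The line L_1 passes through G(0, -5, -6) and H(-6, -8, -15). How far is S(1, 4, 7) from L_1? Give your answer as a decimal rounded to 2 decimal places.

8.51

A direction vector for L_1 is H − G = (-6, -3, -9).
Taking (0, -5, -6) on L_1 with direction v = (-6, -3, -9): w = S − (0, -5, -6) = (1, 9, 13), and w × v = (-42, -69, 51).
Distance = |w × v| / |v| = √9126 / √126 ≈ 8.51.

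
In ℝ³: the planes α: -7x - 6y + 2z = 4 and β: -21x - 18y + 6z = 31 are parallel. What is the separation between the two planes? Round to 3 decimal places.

0.671

Rescale β by 1/3: -7x - 6y + 2z = 31/3. Then distance = |4 − (31/3)| / √89 ≈ 0.671.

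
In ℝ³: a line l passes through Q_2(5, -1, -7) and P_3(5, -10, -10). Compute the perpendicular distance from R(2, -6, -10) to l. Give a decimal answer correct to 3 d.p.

3.256

A direction vector for l is P_3 − Q_2 = (0, -9, -3).
Taking (5, -1, -7) on l with direction v = (0, -9, -3): w = R − (5, -1, -7) = (-3, -5, -3), and w × v = (-12, -9, 27).
Distance = |w × v| / |v| = √954 / √90 ≈ 3.256.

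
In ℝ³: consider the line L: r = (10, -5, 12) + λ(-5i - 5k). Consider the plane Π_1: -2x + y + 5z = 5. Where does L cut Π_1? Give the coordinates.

Substitute r = (10, -5, 12) + t(-5, 0, -5) into the plane: 35 + (-15)t = 5, so t = 2.
Intersection: (10, -5, 12) + 2·(-5, 0, -5) = (0, -5, 2).

(0, -5, 2)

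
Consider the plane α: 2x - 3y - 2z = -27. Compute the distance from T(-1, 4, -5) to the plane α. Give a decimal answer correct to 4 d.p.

n·T − d = (2)·(-1) + (-3)·(4) + (-2)·(-5) − (-27) = 23; |n| = √17.
Distance = |23| / √17 = 23/√17 ≈ 5.5783.

5.5783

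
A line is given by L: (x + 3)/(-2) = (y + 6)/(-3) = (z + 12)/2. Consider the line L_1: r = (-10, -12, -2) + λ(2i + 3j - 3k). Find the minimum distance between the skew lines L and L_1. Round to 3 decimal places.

L has direction (-2, -3, 2) through (-3, -6, -12).
Common perpendicular direction n = (-2, -3, 2) × (2, 3, -3) = (3, -2, 0).
With w = (-10, -12, -2) − (-3, -6, -12) = (-7, -6, 10), w · n = -9.
Distance = |w · n| / |n| = |-9| / √13 ≈ 2.496.

2.496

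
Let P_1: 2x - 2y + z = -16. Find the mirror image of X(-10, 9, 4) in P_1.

λ = (n·X − d)/|n|² = (-34 − (-16))/9 = -2.
Reflection = X − 2λn = (-10, 9, 4) − (-4)·(2, -2, 1) = (-2, 1, 8).

(-2, 1, 8)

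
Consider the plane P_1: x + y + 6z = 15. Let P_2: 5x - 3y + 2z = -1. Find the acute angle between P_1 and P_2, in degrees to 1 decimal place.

68.4

cos θ = |n₁·n₂| / (|n₁||n₂|) = |14| / (√38 · √38).
θ = arccos(0.36842) ≈ 68.4°.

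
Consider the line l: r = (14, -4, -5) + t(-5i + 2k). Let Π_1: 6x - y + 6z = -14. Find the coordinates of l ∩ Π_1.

(-6, -4, 3)

Substitute r = (14, -4, -5) + t(-5, 0, 2) into the plane: 58 + (-18)t = -14, so t = 4.
Intersection: (14, -4, -5) + 4·(-5, 0, 2) = (-6, -4, 3).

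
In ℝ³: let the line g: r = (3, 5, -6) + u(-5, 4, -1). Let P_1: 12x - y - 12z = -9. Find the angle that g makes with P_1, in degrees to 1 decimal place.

sin θ = |n·v| / (|n||v|) = |-52| / (√289 · √42) = 0.47199.
θ ≈ 28.2°.

28.2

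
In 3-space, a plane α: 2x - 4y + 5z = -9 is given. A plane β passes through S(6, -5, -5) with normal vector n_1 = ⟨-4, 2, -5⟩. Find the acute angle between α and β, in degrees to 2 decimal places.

24.34

β: n_1·r = n_1·S gives -4x + 2y - 5z = -9.
cos θ = |n₁·n₂| / (|n₁||n₂|) = |-41| / (√45 · √45).
θ = arccos(0.91111) ≈ 24.34°.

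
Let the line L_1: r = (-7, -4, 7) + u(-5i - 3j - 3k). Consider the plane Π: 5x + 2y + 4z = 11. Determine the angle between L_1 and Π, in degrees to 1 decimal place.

77.8

sin θ = |n·v| / (|n||v|) = |-43| / (√45 · √43) = 0.97753.
θ ≈ 77.8°.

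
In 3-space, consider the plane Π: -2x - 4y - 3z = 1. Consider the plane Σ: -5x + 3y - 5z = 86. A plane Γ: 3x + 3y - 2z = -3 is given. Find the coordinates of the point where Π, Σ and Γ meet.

(-10, 7, -3)

Solving the 3×3 linear system -2x - 4y - 3z = 1, -5x + 3y - 5z = 86, 3x + 3y - 2z = -3 (e.g. by elimination or Cramer's rule, determinant = 154) gives (-10, 7, -3).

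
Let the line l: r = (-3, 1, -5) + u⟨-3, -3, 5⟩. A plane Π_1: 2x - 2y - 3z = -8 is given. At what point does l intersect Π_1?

Substitute r = (-3, 1, -5) + t(-3, -3, 5) into the plane: 7 + (-15)t = -8, so t = 1.
Intersection: (-3, 1, -5) + 1·(-3, -3, 5) = (-6, -2, 0).

(-6, -2, 0)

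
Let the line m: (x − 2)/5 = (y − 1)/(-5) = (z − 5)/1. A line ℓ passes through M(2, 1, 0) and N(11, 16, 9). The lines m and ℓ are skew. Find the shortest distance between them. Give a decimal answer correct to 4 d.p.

4.3193

m has direction (5, -5, 1) through (2, 1, 5).
A direction vector for ℓ is N − M = (9, 15, 9).
Common perpendicular direction n = (5, -5, 1) × (9, 15, 9) = (-60, -36, 120).
With w = (2, 1, 0) − (2, 1, 5) = (0, 0, -5), w · n = -600.
Distance = |w · n| / |n| = |-600| / √19296 ≈ 4.3193.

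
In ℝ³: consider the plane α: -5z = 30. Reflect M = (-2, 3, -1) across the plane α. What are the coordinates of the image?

λ = (n·M − d)/|n|² = (5 − 30)/25 = -1.
Reflection = M − 2λn = (-2, 3, -1) − (-2)·(0, 0, -5) = (-2, 3, -11).

(-2, 3, -11)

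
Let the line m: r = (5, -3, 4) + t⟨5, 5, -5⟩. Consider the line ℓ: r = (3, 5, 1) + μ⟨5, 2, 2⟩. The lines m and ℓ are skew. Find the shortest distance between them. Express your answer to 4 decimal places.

Common perpendicular direction n = (5, 5, -5) × (5, 2, 2) = (20, -35, -15).
With w = (3, 5, 1) − (5, -3, 4) = (-2, 8, -3), w · n = -275.
Distance = |w · n| / |n| = |-275| / √1850 ≈ 6.3936.

6.3936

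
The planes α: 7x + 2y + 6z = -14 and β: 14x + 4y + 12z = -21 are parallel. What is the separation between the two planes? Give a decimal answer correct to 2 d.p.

0.37

Rescale β by 1/2: 7x + 2y + 6z = -21/2. Then distance = |-14 − (-21/2)| / √89 ≈ 0.37.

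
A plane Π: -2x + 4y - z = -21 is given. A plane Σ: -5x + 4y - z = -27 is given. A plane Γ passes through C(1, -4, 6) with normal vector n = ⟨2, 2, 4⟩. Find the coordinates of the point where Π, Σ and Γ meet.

Γ: n·r = n·C gives 2x + 2y + 4z = 18.
Solving the 3×3 linear system -2x + 4y - z = -21, -5x + 4y - z = -27, 2x + 2y + 4z = 18 (e.g. by elimination or Cramer's rule, determinant = 54) gives (2, -3, 5).

(2, -3, 5)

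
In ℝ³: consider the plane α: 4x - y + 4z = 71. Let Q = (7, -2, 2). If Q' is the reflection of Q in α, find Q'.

λ = (n·Q − d)/|n|² = (38 − 71)/33 = -1.
Reflection = Q − 2λn = (7, -2, 2) − (-2)·(4, -1, 4) = (15, -4, 10).

(15, -4, 10)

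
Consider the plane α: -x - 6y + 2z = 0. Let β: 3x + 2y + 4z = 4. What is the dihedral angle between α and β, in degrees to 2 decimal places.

cos θ = |n₁·n₂| / (|n₁||n₂|) = |-7| / (√41 · √29).
θ = arccos(0.20301) ≈ 78.29°.

78.29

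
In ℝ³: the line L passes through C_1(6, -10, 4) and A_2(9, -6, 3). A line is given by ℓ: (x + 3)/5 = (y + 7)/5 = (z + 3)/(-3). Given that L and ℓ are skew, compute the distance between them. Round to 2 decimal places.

11.60

A direction vector for L is A_2 − C_1 = (3, 4, -1).
ℓ has direction (5, 5, -3) through (-3, -7, -3).
Common perpendicular direction n = (3, 4, -1) × (5, 5, -3) = (-7, 4, -5).
With w = (-3, -7, -3) − (6, -10, 4) = (-9, 3, -7), w · n = 110.
Distance = |w · n| / |n| = |110| / √90 ≈ 11.60.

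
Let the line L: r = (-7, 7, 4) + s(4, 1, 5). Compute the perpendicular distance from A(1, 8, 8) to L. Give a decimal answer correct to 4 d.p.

Taking (-7, 7, 4) on L with direction v = (4, 1, 5): w = A − (-7, 7, 4) = (8, 1, 4), and w × v = (1, -24, 4).
Distance = |w × v| / |v| = √593 / √42 ≈ 3.7575.

3.7575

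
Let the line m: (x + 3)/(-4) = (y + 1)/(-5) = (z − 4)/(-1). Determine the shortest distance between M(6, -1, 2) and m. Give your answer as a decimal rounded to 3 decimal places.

m has direction (-4, -5, -1) through (-3, -1, 4).
Taking (-3, -1, 4) on m with direction v = (-4, -5, -1): w = M − (-3, -1, 4) = (9, 0, -2), and w × v = (-10, 17, -45).
Distance = |w × v| / |v| = √2414 / √42 ≈ 7.581.

7.581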